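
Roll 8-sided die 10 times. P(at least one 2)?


P(no 2)^10 = (7/8)^10 = 282475249/1073741824
P(≥1) = 1 - 282475249/1073741824 = 791266575/1073741824

P = 791266575/1073741824 ≈ 73.69%


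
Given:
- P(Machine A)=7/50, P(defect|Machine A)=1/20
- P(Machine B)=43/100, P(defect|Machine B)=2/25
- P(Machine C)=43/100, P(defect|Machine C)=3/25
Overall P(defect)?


P(B) = Σ P(B|Aᵢ)×P(Aᵢ)
  1/20×7/50 = 7/1000
  2/25×43/100 = 43/1250
  3/25×43/100 = 129/2500
Sum = 93/1000

P(defect) = 93/1000 ≈ 9.30%


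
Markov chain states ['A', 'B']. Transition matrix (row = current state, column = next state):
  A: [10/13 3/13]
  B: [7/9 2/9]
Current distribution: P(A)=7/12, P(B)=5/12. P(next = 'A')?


P(next=A) = Σᵢ P(now=i)×P(i→A)
= 7/12×10/13 + 5/12×7/9
= 35/78 + 35/108 = 1085/1404

P = 1085/1404 ≈ 0.7728


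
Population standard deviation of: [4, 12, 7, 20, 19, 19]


Mean = 81/6 = 27/2
  (4-27/2)²=361/4
  (12-27/2)²=9/4
  (7-27/2)²=169/4
  (20-27/2)²=169/4
  (19-27/2)²=121/4
  (19-27/2)²=121/4
Σ(x-μ)² = 475/2
σ² = (475/2)/6 = 475/12

σ = √(475/12) ≈ 6.2915


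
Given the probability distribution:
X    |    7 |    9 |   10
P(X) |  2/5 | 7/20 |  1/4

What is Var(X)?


E[X] = 169/20
E[X²] = 1459/20
Var(X) = E[X²] - (E[X])² = 1459/20 - 28561/400 = 619/400

Var(X) = 619/400 ≈ 1.5475


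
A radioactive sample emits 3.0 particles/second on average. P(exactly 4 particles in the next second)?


Poisson(λ=3.0): P(X=4) = e^(-λ)×λ^k/k!
= e^(-3.0) × 3.0^4 / 4!
≈ 0.04978706837 × 81 / 24 ≈ 0.168031

P(X=4) ≈ 0.168031 ≈ 16.80%


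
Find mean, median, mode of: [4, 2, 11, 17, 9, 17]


Sorted: [2, 4, 9, 11, 17, 17]
Mean = 60/6 = 10
Median = 10
Freq: {4: 1, 2: 1, 11: 1, 17: 2, 9: 1}
Mode: [17]

Mean=10, Median=10, Mode=17


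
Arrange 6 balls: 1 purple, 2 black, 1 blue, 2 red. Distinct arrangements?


6!/(1!×2!×1!×2!) = 180

180


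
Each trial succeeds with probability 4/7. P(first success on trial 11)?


Geometric: P(X=11) = (1-p)^(k-1)×p = (3/7)^10×4/7 = 236196/1977326743

P(X=11) = 236196/1977326743 ≈ 0.01%


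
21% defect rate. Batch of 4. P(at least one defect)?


P(all good) = (79/100)^4 = 38950081/100000000
P(≥1 defect) = 61049919/100000000

P = 61049919/100000000 ≈ 61.05%


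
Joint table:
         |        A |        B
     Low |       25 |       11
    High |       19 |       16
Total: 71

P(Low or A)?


P(Low∨A) = P(Low) + P(A) - P(Low∧A)
= (36 + 44 - 25)/71 = 55/71

P = 55/71 ≈ 77.46%


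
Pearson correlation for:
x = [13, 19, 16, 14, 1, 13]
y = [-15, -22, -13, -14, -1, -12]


n=6, Σx=76, Σy=-77, Σxy=-1174, Σx²=1152, Σy²=1219
r = (6×(-1174) - 76×(-77))/√((6×1152 - 76²)(6×1219 - (-77)²))
= -1192/√(1136×1385) = -1192/√1573360 ≈ -1192/1254.3365 ≈ -0.9503

r ≈ -0.9503


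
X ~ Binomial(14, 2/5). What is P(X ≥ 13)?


P(X ≥ 13) = Σ P(X=i) for i=13..14
P(X=13) = 344064/6103515625
P(X=14) = 16384/6103515625
Sum = 360448/6103515625

P(X ≥ 13) = 360448/6103515625 ≈ 0.01%


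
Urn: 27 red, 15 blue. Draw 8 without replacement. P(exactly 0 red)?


Hypergeometric: C(27,0)×C(15,8)/C(42,8)
= 1×6435/118030185 = 11/201761

P(X=0) = 11/201761 ≈ 0.01%


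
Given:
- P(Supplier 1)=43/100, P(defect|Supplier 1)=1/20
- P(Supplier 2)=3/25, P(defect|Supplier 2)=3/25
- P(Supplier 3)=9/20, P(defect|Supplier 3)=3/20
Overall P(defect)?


P(B) = Σ P(B|Aᵢ)×P(Aᵢ)
  1/20×43/100 = 43/2000
  3/25×3/25 = 9/625
  3/20×9/20 = 27/400
Sum = 517/5000

P(defect) = 517/5000 ≈ 10.34%


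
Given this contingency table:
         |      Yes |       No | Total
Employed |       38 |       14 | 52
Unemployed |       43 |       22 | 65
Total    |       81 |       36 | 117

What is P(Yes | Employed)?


P(Yes | Employed) = 38/(38+14) = 38/52 = 19/26

P(Yes|Employed) = 19/26 ≈ 73.08%


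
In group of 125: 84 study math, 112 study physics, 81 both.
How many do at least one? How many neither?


|A∪B| = 84+112-81 = 115
Neither = 125-115 = 10

At least one: 115; Neither: 10


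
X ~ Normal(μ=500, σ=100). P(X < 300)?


z = (300-500)/100 = -2.0
P(Z < -2.0) = 0.0228

P(X < 300) ≈ 0.0228


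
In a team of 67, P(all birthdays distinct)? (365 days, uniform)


P(all different) = Π(365-i)/365 for i=0..66
= (365/365)×(364/365)×...×(299/365)
= 0.001560

P ≈ 0.0016 ≈ 0.16%


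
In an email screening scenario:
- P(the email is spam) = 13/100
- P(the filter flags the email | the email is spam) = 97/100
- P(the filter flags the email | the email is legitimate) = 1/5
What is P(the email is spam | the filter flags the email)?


Using Bayes' theorem:
P(A|B) = P(B|A)·P(A) / P(B)

P(the filter flags the email) = 97/100 × 13/100 + 1/5 × 87/100
= 1261/10000 + 87/500 = 3001/10000

P(the email is spam|the filter flags the email) = (1261/10000) / (3001/10000) = 1261/3001

P(the email is spam|the filter flags the email) = 1261/3001 ≈ 42.02%


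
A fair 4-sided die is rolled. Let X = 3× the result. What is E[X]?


E[die] = (1+4)/2 = 5/2
E[X] = 3 × 5/2 = 15/2

E[X] = 15/2


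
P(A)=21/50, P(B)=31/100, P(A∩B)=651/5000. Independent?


P(A)×P(B) = 651/5000
P(A∩B) = 651/5000
Equal ✓ → Independent

Yes, independent


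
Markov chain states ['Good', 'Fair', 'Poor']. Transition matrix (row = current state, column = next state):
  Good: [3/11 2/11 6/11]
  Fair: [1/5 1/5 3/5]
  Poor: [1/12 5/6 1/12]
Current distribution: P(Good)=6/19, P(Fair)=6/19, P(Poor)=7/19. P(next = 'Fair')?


P(next=Fair) = Σᵢ P(now=i)×P(i→Fair)
= 6/19×2/11 + 6/19×1/5 + 7/19×5/6
= 12/209 + 6/95 + 35/114 = 2681/6270

P = 2681/6270 ≈ 0.4276


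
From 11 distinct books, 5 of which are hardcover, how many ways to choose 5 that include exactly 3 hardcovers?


Choose 3 of the 5 hardcovers and 2 of the other 6 books:
C(5,3)×C(6,2) = 10×15 = 150

150


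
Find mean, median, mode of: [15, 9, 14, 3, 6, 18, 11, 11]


Sorted: [3, 6, 9, 11, 11, 14, 15, 18]
Mean = 87/8
Median = 11
Freq: {15: 1, 9: 1, 14: 1, 3: 1, 6: 1, 18: 1, 11: 2}
Mode: [11]

Mean=87/8, Median=11, Mode=11


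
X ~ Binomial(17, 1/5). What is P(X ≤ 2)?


P(X ≤ 2) = Σ P(X=i) for i=0..2
P(X=0) = 17179869184/762939453125
P(X=1) = 73014444032/762939453125
P(X=2) = 146028888064/762939453125
Sum = 47244640256/152587890625

P(X ≤ 2) = 47244640256/152587890625 ≈ 30.96%


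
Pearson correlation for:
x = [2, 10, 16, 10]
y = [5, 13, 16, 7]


n=4, Σx=38, Σy=41, Σxy=466, Σx²=460, Σy²=499
r = (4×466 - 38×41)/√((4×460 - 38²)(4×499 - 41²))
= 306/√(396×315) = 306/√124740 ≈ 306/353.1855 ≈ 0.8664

r ≈ 0.8664


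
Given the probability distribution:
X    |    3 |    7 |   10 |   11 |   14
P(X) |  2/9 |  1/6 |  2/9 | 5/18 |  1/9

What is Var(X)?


E[X] = 26/3
E[X²] = 790/9
Var(X) = E[X²] - (E[X])² = 790/9 - 676/9 = 38/3

Var(X) = 38/3 ≈ 12.6667


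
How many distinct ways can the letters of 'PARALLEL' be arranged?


Letters: 8, freq: {'P': 1, 'A': 2, 'R': 1, 'L': 3, 'E': 1}
8!/(1!×2!×1!×3!×1!) = 40320/12 = 3360

3360


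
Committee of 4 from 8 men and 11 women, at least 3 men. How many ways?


Count by #men:
  3M,1W: C(8,3)×C(11,1)=616
  4M,0W: C(8,4)×C(11,0)=70
Total = 686

686


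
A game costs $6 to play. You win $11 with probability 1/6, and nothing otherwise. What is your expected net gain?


E[gain] = (11-6)×1/6 + (-6)×5/6
= 5/6 - 5 = -25/6

Expected net gain = $-25/6 ≈ $-4.17


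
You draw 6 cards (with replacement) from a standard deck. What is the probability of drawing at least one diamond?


P(not a diamond) = 39/52 = 3/4
P(none in 6 draws) = (3/4)^6 = 729/4096
P(≥1 diamond) = 1 - 729/4096 = 3367/4096

P = 3367/4096 ≈ 82.20%


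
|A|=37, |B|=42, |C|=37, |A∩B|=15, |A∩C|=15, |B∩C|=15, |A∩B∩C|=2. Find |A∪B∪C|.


|A∪B∪C| = 37+42+37-15-15-15+2 = 73

|A∪B∪C| = 73


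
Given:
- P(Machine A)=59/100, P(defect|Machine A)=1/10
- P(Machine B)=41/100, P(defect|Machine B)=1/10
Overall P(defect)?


P(B) = Σ P(B|Aᵢ)×P(Aᵢ)
  1/10×59/100 = 59/1000
  1/10×41/100 = 41/1000
Sum = 1/10

P(defect) = 1/10 ≈ 10.00%


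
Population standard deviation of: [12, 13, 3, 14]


Mean = 42/4 = 21/2
  (12-21/2)²=9/4
  (13-21/2)²=25/4
  (3-21/2)²=225/4
  (14-21/2)²=49/4
Σ(x-μ)² = 77
σ² = 77/4

σ = √(77/4) ≈ 4.3875


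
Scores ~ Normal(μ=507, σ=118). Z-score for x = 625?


z = (x - μ)/σ = (625 - 507)/118 = 1.0

z = 1.0


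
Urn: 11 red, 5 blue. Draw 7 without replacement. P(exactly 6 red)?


Hypergeometric: C(11,6)×C(5,1)/C(16,7)
= 462×5/11440 = 21/104

P(X=6) = 21/104 ≈ 20.19%


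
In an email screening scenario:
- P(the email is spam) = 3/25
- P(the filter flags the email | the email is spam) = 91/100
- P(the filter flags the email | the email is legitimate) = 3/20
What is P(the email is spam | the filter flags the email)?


Using Bayes' theorem:
P(A|B) = P(B|A)·P(A) / P(B)

P(the filter flags the email) = 91/100 × 3/25 + 3/20 × 22/25
= 273/2500 + 33/250 = 603/2500

P(the email is spam|the filter flags the email) = (273/2500) / (603/2500) = 91/201

P(the email is spam|the filter flags the email) = 91/201 ≈ 45.27%


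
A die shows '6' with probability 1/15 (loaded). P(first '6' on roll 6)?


Geometric: P(X=6) = (1-p)^(k-1)×p = (14/15)^5×1/15 = 537824/11390625

P(X=6) = 537824/11390625 ≈ 4.72%


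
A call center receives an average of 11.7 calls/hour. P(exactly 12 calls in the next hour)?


Poisson(λ=11.7): P(X=12) = e^(-λ)×λ^k/k!
= e^(-11.7) × 11.7^12 / 12!
≈ 8.293819161e-06 × 6.58006738204e+12 / 479001600 ≈ 0.113933

P(X=12) ≈ 0.113933 ≈ 11.39%


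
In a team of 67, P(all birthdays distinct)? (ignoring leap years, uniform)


P(all different) = Π(365-i)/365 for i=0..66
= (365/365)×(364/365)×...×(299/365)
= 0.001560

P ≈ 0.0016 ≈ 0.16%


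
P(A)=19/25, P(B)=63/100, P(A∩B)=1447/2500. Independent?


P(A)×P(B) = 1197/2500
P(A∩B) = 1447/2500
Not equal → NOT independent

No, not independent


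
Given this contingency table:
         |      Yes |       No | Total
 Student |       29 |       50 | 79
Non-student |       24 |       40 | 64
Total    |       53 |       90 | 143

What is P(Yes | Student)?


P(Yes | Student) = 29/(29+50) = 29/79

P(Yes|Student) = 29/79 ≈ 36.71%


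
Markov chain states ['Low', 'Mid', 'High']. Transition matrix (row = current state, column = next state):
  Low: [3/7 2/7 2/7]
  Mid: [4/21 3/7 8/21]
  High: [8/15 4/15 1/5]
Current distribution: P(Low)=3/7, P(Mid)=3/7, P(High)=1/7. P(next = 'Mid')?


P(next=Mid) = Σᵢ P(now=i)×P(i→Mid)
= 3/7×2/7 + 3/7×3/7 + 1/7×4/15
= 6/49 + 9/49 + 4/105 = 253/735

P = 253/735 ≈ 0.3442


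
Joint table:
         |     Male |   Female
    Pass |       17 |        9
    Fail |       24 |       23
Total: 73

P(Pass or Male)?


P(Pass∨Male) = P(Pass) + P(Male) - P(Pass∧Male)
= (26 + 41 - 17)/73 = 50/73

P = 50/73 ≈ 68.49%


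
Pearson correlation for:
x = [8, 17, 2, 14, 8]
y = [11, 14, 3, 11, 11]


n=5, Σx=49, Σy=50, Σxy=574, Σx²=617, Σy²=568
r = (5×574 - 49×50)/√((5×617 - 49²)(5×568 - 50²))
= 420/√(684×340) = 420/√232560 ≈ 420/482.2448 ≈ 0.8709

r ≈ 0.8709


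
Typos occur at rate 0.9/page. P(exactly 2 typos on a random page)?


Poisson(λ=0.9): P(X=2) = e^(-λ)×λ^k/k!
= e^(-0.9) × 0.9^2 / 2!
≈ 0.4065696597 × 0.81 / 2 ≈ 0.164661

P(X=2) ≈ 0.164661 ≈ 16.47%


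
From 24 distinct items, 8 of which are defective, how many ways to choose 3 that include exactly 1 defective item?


Choose 1 of the 8 defective items and 2 of the other 16 items:
C(8,1)×C(16,2) = 8×120 = 960

960


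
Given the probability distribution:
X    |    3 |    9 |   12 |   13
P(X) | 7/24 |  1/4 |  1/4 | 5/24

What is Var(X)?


E[X] = 53/6
E[X²] = 1129/12
Var(X) = E[X²] - (E[X])² = 1129/12 - 2809/36 = 289/18

Var(X) = 289/18 ≈ 16.0556


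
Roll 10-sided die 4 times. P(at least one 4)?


P(no 4)^4 = (9/10)^4 = 6561/10000
P(≥1) = 1 - 6561/10000 = 3439/10000

P = 3439/10000 ≈ 34.39%


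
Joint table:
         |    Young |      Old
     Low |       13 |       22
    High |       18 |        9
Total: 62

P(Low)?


P(Low) = (13+22)/62 = 35/62

P(Low) = 35/62 ≈ 56.45%


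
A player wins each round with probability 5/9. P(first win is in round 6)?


Geometric: P(X=6) = (1-p)^(k-1)×p = (4/9)^5×5/9 = 5120/531441

P(X=6) = 5120/531441 ≈ 0.96%


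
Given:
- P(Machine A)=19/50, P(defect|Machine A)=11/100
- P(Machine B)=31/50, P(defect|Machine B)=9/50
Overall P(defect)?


P(B) = Σ P(B|Aᵢ)×P(Aᵢ)
  11/100×19/50 = 209/5000
  9/50×31/50 = 279/2500
Sum = 767/5000

P(defect) = 767/5000 ≈ 15.34%


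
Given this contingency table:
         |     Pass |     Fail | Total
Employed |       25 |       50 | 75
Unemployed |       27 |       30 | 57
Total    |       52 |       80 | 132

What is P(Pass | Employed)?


P(Pass | Employed) = 25/(25+50) = 25/75 = 1/3

P(Pass|Employed) = 1/3 ≈ 33.33%


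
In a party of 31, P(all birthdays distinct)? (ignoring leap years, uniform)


P(all different) = Π(365-i)/365 for i=0..30
= (365/365)×(364/365)×...×(335/365)
= 0.269545

P ≈ 0.2695 ≈ 26.95%


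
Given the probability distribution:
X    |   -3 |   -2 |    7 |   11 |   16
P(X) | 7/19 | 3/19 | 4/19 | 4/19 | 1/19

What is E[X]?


E[X] = Σ x·P(X=x)
= (-3)×(7/19) + (-2)×(3/19) + (7)×(4/19) + (11)×(4/19) + (16)×(1/19)
= 61/19

E[X] = 61/19


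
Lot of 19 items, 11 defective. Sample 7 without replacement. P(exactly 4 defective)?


Hypergeometric: C(11,4)×C(8,3)/C(19,7)
= 330×56/50388 = 1540/4199

P(X=4) = 1540/4199 ≈ 36.68%


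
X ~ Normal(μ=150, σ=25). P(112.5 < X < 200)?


z₁=(112.5-150)/25=-1.5, z₂=(200-150)/25=2.0
P = Φ(2.0) - Φ(-1.5) = 0.977250 - 0.066807 = 0.910443 ≈ 0.9104

P(112.5 < X < 200) ≈ 0.9104


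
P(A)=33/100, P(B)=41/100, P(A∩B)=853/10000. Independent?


P(A)×P(B) = 1353/10000
P(A∩B) = 853/10000
Not equal → NOT independent

No, not independent


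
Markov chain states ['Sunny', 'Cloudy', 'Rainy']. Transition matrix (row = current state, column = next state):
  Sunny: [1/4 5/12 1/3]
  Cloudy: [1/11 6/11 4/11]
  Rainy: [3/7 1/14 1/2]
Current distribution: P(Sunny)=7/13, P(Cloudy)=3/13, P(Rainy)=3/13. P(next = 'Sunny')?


P(next=Sunny) = Σᵢ P(now=i)×P(i→Sunny)
= 7/13×1/4 + 3/13×1/11 + 3/13×3/7
= 7/52 + 3/143 + 9/91 = 1019/4004

P = 1019/4004 ≈ 0.2545


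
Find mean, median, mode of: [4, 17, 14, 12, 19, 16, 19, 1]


Sorted: [1, 4, 12, 14, 16, 17, 19, 19]
Mean = 102/8 = 51/4
Median = 15
Freq: {4: 1, 17: 1, 14: 1, 12: 1, 19: 2, 16: 1, 1: 1}
Mode: [19]

Mean=51/4, Median=15, Mode=19


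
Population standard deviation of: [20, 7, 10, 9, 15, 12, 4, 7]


Mean = 84/8 = 21/2
  (20-21/2)²=361/4
  (7-21/2)²=49/4
  (10-21/2)²=1/4
  (9-21/2)²=9/4
  (15-21/2)²=81/4
  (12-21/2)²=9/4
  (4-21/2)²=169/4
  (7-21/2)²=49/4
Σ(x-μ)² = 182
σ² = 182/8 = 91/4

σ = √(91/4) ≈ 4.7697


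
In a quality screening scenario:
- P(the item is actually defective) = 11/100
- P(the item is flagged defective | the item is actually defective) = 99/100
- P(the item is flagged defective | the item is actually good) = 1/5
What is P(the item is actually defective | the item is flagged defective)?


Using Bayes' theorem:
P(A|B) = P(B|A)·P(A) / P(B)

P(the item is flagged defective) = 99/100 × 11/100 + 1/5 × 89/100
= 1089/10000 + 89/500 = 2869/10000

P(the item is actually defective|the item is flagged defective) = (1089/10000) / (2869/10000) = 1089/2869

P(the item is actually defective|the item is flagged defective) = 1089/2869 ≈ 37.96%


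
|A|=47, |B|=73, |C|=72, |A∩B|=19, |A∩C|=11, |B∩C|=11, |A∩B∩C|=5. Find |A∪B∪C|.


|A∪B∪C| = 47+73+72-19-11-11+5 = 156

|A∪B∪C| = 156


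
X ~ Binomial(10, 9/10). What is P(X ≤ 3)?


P(X ≤ 3) = Σ P(X=i) for i=0..3
P(X=0) = 1/10000000000
P(X=1) = 9/1000000000
P(X=2) = 729/2000000000
P(X=3) = 2187/250000000
Sum = 5701/625000000

P(X ≤ 3) = 5701/625000000 ≈ 0.00%


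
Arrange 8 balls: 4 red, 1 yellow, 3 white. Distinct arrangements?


8!/(4!×1!×3!) = 280

280


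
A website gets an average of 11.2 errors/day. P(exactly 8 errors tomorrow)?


Poisson(λ=11.2): P(X=8) = e^(-λ)×λ^k/k!
= e^(-11.2) × 11.2^8 / 8!
≈ 1.367419607e-05 × 247596317.629 / 40320 ≈ 0.083970

P(X=8) ≈ 0.083970 ≈ 8.40%


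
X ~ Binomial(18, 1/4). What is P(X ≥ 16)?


P(X ≥ 16) = Σ P(X=i) for i=16..18
P(X=16) = 1377/68719476736
P(X=17) = 27/34359738368
P(X=18) = 1/68719476736
Sum = 179/8589934592

P(X ≥ 16) = 179/8589934592 ≈ 0.00%


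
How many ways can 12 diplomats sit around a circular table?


Circular arrangements of 12 distinct objects: fix one position to break rotational symmetry.
(n-1)! = 11! = 39916800

39916800


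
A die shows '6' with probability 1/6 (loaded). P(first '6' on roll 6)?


Geometric: P(X=6) = (1-p)^(k-1)×p = (5/6)^5×1/6 = 3125/46656

P(X=6) = 3125/46656 ≈ 6.70%


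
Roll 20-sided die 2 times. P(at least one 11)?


P(no 11)^2 = (19/20)^2 = 361/400
P(≥1) = 1 - 361/400 = 39/400

P = 39/400 ≈ 9.75%


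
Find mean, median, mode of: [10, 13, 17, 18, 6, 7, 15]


Sorted: [6, 7, 10, 13, 15, 17, 18]
Mean = 86/7
Median = 13
Freq: {10: 1, 13: 1, 17: 1, 18: 1, 6: 1, 7: 1, 15: 1}
Mode: No mode

Mean=86/7, Median=13, Mode=No mode


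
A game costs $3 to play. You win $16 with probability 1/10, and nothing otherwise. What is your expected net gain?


E[gain] = (16-3)×1/10 + (-3)×9/10
= 13/10 - 27/10 = -7/5

Expected net gain = $-7/5 ≈ $-1.40


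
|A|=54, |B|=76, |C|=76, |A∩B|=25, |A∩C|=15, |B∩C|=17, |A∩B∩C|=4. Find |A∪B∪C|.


|A∪B∪C| = 54+76+76-25-15-17+4 = 153

|A∪B∪C| = 153


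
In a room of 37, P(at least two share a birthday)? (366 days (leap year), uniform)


P(all different) = Π(366-i)/366 for i=0..36
= 0.152077
P(match) = 1 - 0.152077 = 0.847923

P ≈ 0.8479 ≈ 84.79%


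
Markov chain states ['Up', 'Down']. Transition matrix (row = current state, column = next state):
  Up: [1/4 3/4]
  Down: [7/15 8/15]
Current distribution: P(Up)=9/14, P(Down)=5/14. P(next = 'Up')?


P(next=Up) = Σᵢ P(now=i)×P(i→Up)
= 9/14×1/4 + 5/14×7/15
= 9/56 + 1/6 = 55/168

P = 55/168 ≈ 0.3274


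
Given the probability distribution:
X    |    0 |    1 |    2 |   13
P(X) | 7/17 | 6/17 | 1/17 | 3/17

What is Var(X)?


E[X] = 47/17
E[X²] = 517/17
Var(X) = E[X²] - (E[X])² = 517/17 - 2209/289 = 6580/289

Var(X) = 6580/289 ≈ 22.7682


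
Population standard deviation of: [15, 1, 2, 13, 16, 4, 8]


Mean = 59/7
  (15-59/7)²=2116/49
  (1-59/7)²=2704/49
  (2-59/7)²=2025/49
  (13-59/7)²=1024/49
  (16-59/7)²=2809/49
  (4-59/7)²=961/49
  (8-59/7)²=9/49
Σ(x-μ)² = 1664/7
σ² = (1664/7)/7 = 1664/49

σ = √(1664/49) ≈ 5.8275


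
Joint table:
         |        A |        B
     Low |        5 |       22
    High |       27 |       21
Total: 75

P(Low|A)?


P(Low|A) = 5/(5+27) = 5/32

P = 5/32 ≈ 15.62%


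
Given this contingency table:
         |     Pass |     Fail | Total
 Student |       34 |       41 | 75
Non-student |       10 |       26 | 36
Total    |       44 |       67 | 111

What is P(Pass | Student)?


P(Pass | Student) = 34/(34+41) = 34/75

P(Pass|Student) = 34/75 ≈ 45.33%


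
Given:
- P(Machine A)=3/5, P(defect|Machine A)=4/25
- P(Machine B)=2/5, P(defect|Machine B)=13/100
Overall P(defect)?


P(B) = Σ P(B|Aᵢ)×P(Aᵢ)
  4/25×3/5 = 12/125
  13/100×2/5 = 13/250
Sum = 37/250

P(defect) = 37/250 ≈ 14.80%


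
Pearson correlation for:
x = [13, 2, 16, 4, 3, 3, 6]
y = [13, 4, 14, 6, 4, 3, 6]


n=7, Σx=47, Σy=50, Σxy=482, Σx²=499, Σy²=478
r = (7×482 - 47×50)/√((7×499 - 47²)(7×478 - 50²))
= 1024/√(1284×846) = 1024/√1086264 ≈ 1024/1042.2399 ≈ 0.9825

r ≈ 0.9825


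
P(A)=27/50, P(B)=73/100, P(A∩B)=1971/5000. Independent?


P(A)×P(B) = 1971/5000
P(A∩B) = 1971/5000
Equal ✓ → Independent

Yes, independent


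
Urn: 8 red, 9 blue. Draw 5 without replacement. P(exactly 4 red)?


Hypergeometric: C(8,4)×C(9,1)/C(17,5)
= 70×9/6188 = 45/442

P(X=4) = 45/442 ≈ 10.18%


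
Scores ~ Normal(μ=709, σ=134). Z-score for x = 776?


z = (x - μ)/σ = (776 - 709)/134 = 0.5

z = 0.5


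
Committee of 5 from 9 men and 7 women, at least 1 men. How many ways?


Count by #men:
  1M,4W: C(9,1)×C(7,4)=315
  2M,3W: C(9,2)×C(7,3)=1260
  3M,2W: C(9,3)×C(7,2)=1764
  4M,1W: C(9,4)×C(7,1)=882
  5M,0W: C(9,5)×C(7,0)=126
Total = 4347

4347


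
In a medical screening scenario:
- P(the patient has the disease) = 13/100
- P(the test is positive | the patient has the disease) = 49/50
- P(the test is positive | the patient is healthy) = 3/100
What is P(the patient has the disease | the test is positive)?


Using Bayes' theorem:
P(A|B) = P(B|A)·P(A) / P(B)

P(the test is positive) = 49/50 × 13/100 + 3/100 × 87/100
= 637/5000 + 261/10000 = 307/2000

P(the patient has the disease|the test is positive) = (637/5000) / (307/2000) = 1274/1535

P(the patient has the disease|the test is positive) = 1274/1535 ≈ 83.00%


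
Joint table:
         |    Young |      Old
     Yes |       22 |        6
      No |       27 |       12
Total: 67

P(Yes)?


P(Yes) = (22+6)/67 = 28/67

P(Yes) = 28/67 ≈ 41.79%


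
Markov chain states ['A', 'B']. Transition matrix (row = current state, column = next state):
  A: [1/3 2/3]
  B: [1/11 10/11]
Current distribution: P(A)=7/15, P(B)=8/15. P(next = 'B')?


P(next=B) = Σᵢ P(now=i)×P(i→B)
= 7/15×2/3 + 8/15×10/11
= 14/45 + 16/33 = 394/495

P = 394/495 ≈ 0.7960


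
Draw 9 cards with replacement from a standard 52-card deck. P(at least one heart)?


P(not a heart) = 39/52 = 3/4
P(none in 9 draws) = (3/4)^9 = 19683/262144
P(≥1 heart) = 1 - 19683/262144 = 242461/262144

P = 242461/262144 ≈ 92.49%


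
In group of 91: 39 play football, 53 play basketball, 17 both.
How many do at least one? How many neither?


|A∪B| = 39+53-17 = 75
Neither = 91-75 = 16

At least one: 75; Neither: 16


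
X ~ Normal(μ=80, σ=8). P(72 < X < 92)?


z₁=(72-80)/8=-1.0, z₂=(92-80)/8=1.5
P = Φ(1.5) - Φ(-1.0) = 0.933193 - 0.158655 = 0.774538 ≈ 0.7745

P(72 < X < 92) ≈ 0.7745


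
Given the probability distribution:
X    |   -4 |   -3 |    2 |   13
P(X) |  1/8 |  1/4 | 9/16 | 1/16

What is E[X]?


E[X] = Σ x·P(X=x)
= (-4)×(1/8) + (-3)×(1/4) + (2)×(9/16) + (13)×(1/16)
= 11/16

E[X] = 11/16


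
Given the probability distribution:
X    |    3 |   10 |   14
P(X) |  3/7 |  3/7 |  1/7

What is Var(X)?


E[X] = 53/7
E[X²] = 523/7
Var(X) = E[X²] - (E[X])² = 523/7 - 2809/49 = 852/49

Var(X) = 852/49 ≈ 17.3878


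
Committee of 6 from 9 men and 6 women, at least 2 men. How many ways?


Count by #men:
  2M,4W: C(9,2)×C(6,4)=540
  3M,3W: C(9,3)×C(6,3)=1680
  4M,2W: C(9,4)×C(6,2)=1890
  5M,1W: C(9,5)×C(6,1)=756
  6M,0W: C(9,6)×C(6,0)=84
Total = 4950

4950


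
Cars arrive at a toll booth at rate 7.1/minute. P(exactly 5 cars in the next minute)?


Poisson(λ=7.1): P(X=5) = e^(-λ)×λ^k/k!
= e^(-7.1) × 7.1^5 / 5!
≈ 0.0008251049233 × 18042.29351 / 120 ≈ 0.124057

P(X=5) ≈ 0.124057 ≈ 12.41%


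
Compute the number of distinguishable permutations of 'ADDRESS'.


Letters: 7, freq: {'A': 1, 'D': 2, 'R': 1, 'E': 1, 'S': 2}
7!/(1!×2!×1!×1!×2!) = 5040/4 = 1260

1260


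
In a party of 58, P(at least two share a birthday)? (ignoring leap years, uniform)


P(all different) = Π(365-i)/365 for i=0..57
= 0.008335
P(match) = 1 - 0.008335 = 0.991665

P ≈ 0.9917 ≈ 99.17%


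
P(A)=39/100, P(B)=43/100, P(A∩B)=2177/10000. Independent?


P(A)×P(B) = 1677/10000
P(A∩B) = 2177/10000
Not equal → NOT independent

No, not independent


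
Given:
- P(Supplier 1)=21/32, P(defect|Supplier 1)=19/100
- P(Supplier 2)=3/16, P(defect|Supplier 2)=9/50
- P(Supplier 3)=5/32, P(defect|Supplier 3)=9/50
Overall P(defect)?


P(B) = Σ P(B|Aᵢ)×P(Aᵢ)
  19/100×21/32 = 399/3200
  9/50×3/16 = 27/800
  9/50×5/32 = 9/320
Sum = 597/3200

P(defect) = 597/3200 ≈ 18.66%


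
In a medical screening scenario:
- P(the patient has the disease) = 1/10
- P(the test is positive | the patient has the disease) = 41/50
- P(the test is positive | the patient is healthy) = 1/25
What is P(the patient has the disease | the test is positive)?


Using Bayes' theorem:
P(A|B) = P(B|A)·P(A) / P(B)

P(the test is positive) = 41/50 × 1/10 + 1/25 × 9/10
= 41/500 + 9/250 = 59/500

P(the patient has the disease|the test is positive) = (41/500) / (59/500) = 41/59

P(the patient has the disease|the test is positive) = 41/59 ≈ 69.49%


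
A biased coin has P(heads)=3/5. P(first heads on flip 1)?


Geometric: P(X=1) = (1-p)^(k-1)×p = (2/5)^0×3/5 = 3/5

P(X=1) = 3/5 ≈ 60.00%


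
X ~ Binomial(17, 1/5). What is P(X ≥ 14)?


P(X ≥ 14) = Σ P(X=i) for i=14..17
P(X=14) = 8704/152587890625
P(X=15) = 2176/762939453125
P(X=16) = 68/762939453125
P(X=17) = 1/762939453125
Sum = 9153/152587890625

P(X ≥ 14) = 9153/152587890625 ≈ 0.00%


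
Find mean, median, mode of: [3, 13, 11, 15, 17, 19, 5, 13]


Sorted: [3, 5, 11, 13, 13, 15, 17, 19]
Mean = 96/8 = 12
Median = 13
Freq: {3: 1, 13: 2, 11: 1, 15: 1, 17: 1, 19: 1, 5: 1}
Mode: [13]

Mean=12, Median=13, Mode=13


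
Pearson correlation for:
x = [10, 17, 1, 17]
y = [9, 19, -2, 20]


n=4, Σx=45, Σy=46, Σxy=751, Σx²=679, Σy²=846
r = (4×751 - 45×46)/√((4×679 - 45²)(4×846 - 46²))
= 934/√(691×1268) = 934/√876188 ≈ 934/936.0491 ≈ 0.9978

r ≈ 0.9978


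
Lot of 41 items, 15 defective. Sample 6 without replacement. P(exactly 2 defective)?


Hypergeometric: C(15,2)×C(26,4)/C(41,6)
= 105×14950/4496388 = 20125/57646

P(X=2) = 20125/57646 ≈ 34.91%


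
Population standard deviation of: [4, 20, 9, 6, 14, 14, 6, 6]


Mean = 79/8
  (4-79/8)²=2209/64
  (20-79/8)²=6561/64
  (9-79/8)²=49/64
  (6-79/8)²=961/64
  (14-79/8)²=1089/64
  (14-79/8)²=1089/64
  (6-79/8)²=961/64
  (6-79/8)²=961/64
Σ(x-μ)² = 1735/8
σ² = (1735/8)/8 = 1735/64

σ = √(1735/64) ≈ 5.2067


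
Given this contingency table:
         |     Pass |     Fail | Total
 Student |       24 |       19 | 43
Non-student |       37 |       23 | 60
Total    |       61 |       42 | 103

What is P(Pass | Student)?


P(Pass | Student) = 24/(24+19) = 24/43

P(Pass|Student) = 24/43 ≈ 55.81%


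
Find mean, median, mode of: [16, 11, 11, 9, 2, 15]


Sorted: [2, 9, 11, 11, 15, 16]
Mean = 64/6 = 32/3
Median = 11
Freq: {16: 1, 11: 2, 9: 1, 2: 1, 15: 1}
Mode: [11]

Mean=32/3, Median=11, Mode=11


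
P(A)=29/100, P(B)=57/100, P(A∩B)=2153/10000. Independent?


P(A)×P(B) = 1653/10000
P(A∩B) = 2153/10000
Not equal → NOT independent

No, not independent


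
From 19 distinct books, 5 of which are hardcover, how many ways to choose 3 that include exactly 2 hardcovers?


Choose 2 of the 5 hardcovers and 1 of the other 14 books:
C(5,2)×C(14,1) = 10×14 = 140

140


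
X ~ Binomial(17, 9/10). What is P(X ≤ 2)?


P(X ≤ 2) = Σ P(X=i) for i=0..2
P(X=0) = 1/100000000000000000
P(X=1) = 153/100000000000000000
P(X=2) = 1377/12500000000000000
Sum = 1117/10000000000000000

P(X ≤ 2) = 1117/10000000000000000 ≈ 0.00%


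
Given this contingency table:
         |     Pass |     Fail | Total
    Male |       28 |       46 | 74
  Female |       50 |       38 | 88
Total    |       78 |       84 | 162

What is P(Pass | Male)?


P(Pass | Male) = 28/(28+46) = 28/74 = 14/37

P(Pass|Male) = 14/37 ≈ 37.84%


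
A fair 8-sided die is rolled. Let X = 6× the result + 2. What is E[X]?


E[die] = (1+8)/2 = 9/2
E[X] = 6×9/2 + 2 = 29

E[X] = 29


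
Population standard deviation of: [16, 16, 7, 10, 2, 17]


Mean = 68/6 = 34/3
  (16-34/3)²=196/9
  (16-34/3)²=196/9
  (7-34/3)²=169/9
  (10-34/3)²=16/9
  (2-34/3)²=784/9
  (17-34/3)²=289/9
Σ(x-μ)² = 550/3
σ² = (550/3)/6 = 275/9

σ = √(275/9) ≈ 5.5277


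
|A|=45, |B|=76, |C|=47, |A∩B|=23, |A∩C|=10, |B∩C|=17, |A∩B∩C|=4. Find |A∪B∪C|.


|A∪B∪C| = 45+76+47-23-10-17+4 = 122

|A∪B∪C| = 122


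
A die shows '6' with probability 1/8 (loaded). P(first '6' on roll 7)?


Geometric: P(X=7) = (1-p)^(k-1)×p = (7/8)^6×1/8 = 117649/2097152

P(X=7) = 117649/2097152 ≈ 5.61%


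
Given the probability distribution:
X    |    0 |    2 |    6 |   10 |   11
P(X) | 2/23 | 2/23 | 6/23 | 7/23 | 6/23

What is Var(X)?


E[X] = 176/23
E[X²] = 1650/23
Var(X) = E[X²] - (E[X])² = 1650/23 - 30976/529 = 6974/529

Var(X) = 6974/529 ≈ 13.1834


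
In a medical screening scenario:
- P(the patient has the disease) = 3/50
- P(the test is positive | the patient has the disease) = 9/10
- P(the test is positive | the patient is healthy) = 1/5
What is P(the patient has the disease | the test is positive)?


Using Bayes' theorem:
P(A|B) = P(B|A)·P(A) / P(B)

P(the test is positive) = 9/10 × 3/50 + 1/5 × 47/50
= 27/500 + 47/250 = 121/500

P(the patient has the disease|the test is positive) = (27/500) / (121/500) = 27/121

P(the patient has the disease|the test is positive) = 27/121 ≈ 22.31%


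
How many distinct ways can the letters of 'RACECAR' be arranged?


Letters: 7, freq: {'R': 2, 'A': 2, 'C': 2, 'E': 1}
7!/(2!×2!×2!×1!) = 5040/8 = 630

630


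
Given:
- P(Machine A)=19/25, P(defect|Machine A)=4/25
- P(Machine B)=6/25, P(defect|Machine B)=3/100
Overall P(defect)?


P(B) = Σ P(B|Aᵢ)×P(Aᵢ)
  4/25×19/25 = 76/625
  3/100×6/25 = 9/1250
Sum = 161/1250

P(defect) = 161/1250 ≈ 12.88%


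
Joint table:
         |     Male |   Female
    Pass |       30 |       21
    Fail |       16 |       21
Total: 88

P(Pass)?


P(Pass) = (30+21)/88 = 51/88

P(Pass) = 51/88 ≈ 57.95%


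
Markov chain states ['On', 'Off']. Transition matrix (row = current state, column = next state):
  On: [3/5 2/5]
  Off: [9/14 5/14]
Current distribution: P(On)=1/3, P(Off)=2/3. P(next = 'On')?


P(next=On) = Σᵢ P(now=i)×P(i→On)
= 1/3×3/5 + 2/3×9/14
= 1/5 + 3/7 = 22/35

P = 22/35 ≈ 0.6286


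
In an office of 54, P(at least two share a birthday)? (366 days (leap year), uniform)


P(all different) = Π(366-i)/366 for i=0..53
= 0.016316
P(match) = 1 - 0.016316 = 0.983684

P ≈ 0.9837 ≈ 98.37%


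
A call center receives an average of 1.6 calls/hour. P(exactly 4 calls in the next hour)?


Poisson(λ=1.6): P(X=4) = e^(-λ)×λ^k/k!
= e^(-1.6) × 1.6^4 / 4!
≈ 0.201896518 × 6.5536 / 24 ≈ 0.055131

P(X=4) ≈ 0.055131 ≈ 5.51%


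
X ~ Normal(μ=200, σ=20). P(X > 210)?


z = (210-200)/20 = 0.5
P(X > 210) = 1 - P(Z ≤ 0.5) = 1 - 0.6915 = 0.3085

P(X > 210) ≈ 0.3085


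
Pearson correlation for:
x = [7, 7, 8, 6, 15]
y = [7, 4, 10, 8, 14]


n=5, Σx=43, Σy=43, Σxy=415, Σx²=423, Σy²=425
r = (5×415 - 43×43)/√((5×423 - 43²)(5×425 - 43²))
= 226/√(266×276) = 226/√73416 ≈ 226/270.9539 ≈ 0.8341

r ≈ 0.8341


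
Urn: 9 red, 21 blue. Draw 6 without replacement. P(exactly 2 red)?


Hypergeometric: C(9,2)×C(21,4)/C(30,6)
= 36×5985/593775 = 684/1885

P(X=2) = 684/1885 ≈ 36.29%


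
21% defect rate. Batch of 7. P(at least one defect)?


P(all good) = (79/100)^7 = 19203908986159/100000000000000
P(≥1 defect) = 80796091013841/100000000000000

P = 80796091013841/100000000000000 ≈ 80.80%


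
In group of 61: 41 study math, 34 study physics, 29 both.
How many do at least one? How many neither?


|A∪B| = 41+34-29 = 46
Neither = 61-46 = 15

At least one: 46; Neither: 15


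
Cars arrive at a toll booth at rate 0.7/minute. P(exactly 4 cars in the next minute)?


Poisson(λ=0.7): P(X=4) = e^(-λ)×λ^k/k!
= e^(-0.7) × 0.7^4 / 4!
≈ 0.4965853038 × 0.2401 / 24 ≈ 0.004968

P(X=4) ≈ 0.004968 ≈ 0.50%


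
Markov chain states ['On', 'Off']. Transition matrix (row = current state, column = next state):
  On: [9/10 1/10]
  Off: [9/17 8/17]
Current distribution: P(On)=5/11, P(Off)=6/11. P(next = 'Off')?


P(next=Off) = Σᵢ P(now=i)×P(i→Off)
= 5/11×1/10 + 6/11×8/17
= 1/22 + 48/187 = 113/374

P = 113/374 ≈ 0.3021


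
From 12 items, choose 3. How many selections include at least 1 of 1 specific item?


Complement: C(12,3) - C(11,3) = 220 - 165 = 55

55


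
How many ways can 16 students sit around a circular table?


Circular arrangements of 16 distinct objects: fix one position to break rotational symmetry.
(n-1)! = 15! = 1307674368000

1307674368000


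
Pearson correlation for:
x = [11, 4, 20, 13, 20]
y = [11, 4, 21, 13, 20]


n=5, Σx=68, Σy=69, Σxy=1126, Σx²=1106, Σy²=1147
r = (5×1126 - 68×69)/√((5×1106 - 68²)(5×1147 - 69²))
= 938/√(906×974) = 938/√882444 ≈ 938/939.3849 ≈ 0.9985

r ≈ 0.9985


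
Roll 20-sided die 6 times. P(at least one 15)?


P(no 15)^6 = (19/20)^6 = 47045881/64000000
P(≥1) = 1 - 47045881/64000000 = 16954119/64000000

P = 16954119/64000000 ≈ 26.49%


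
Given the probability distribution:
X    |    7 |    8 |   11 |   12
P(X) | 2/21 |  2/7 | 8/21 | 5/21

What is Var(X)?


E[X] = 10
E[X²] = 310/3
Var(X) = E[X²] - (E[X])² = 310/3 - 100 = 10/3

Var(X) = 10/3 ≈ 3.3333


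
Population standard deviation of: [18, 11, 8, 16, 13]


Mean = 66/5
  (18-66/5)²=576/25
  (11-66/5)²=121/25
  (8-66/5)²=676/25
  (16-66/5)²=196/25
  (13-66/5)²=1/25
Σ(x-μ)² = 314/5
σ² = (314/5)/5 = 314/25

σ = √(314/25) ≈ 3.5440


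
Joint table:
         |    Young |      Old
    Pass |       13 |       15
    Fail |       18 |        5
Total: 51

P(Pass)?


P(Pass) = (13+15)/51 = 28/51

P(Pass) = 28/51 ≈ 54.90%


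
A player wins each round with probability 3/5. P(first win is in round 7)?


Geometric: P(X=7) = (1-p)^(k-1)×p = (2/5)^6×3/5 = 192/78125

P(X=7) = 192/78125 ≈ 0.25%


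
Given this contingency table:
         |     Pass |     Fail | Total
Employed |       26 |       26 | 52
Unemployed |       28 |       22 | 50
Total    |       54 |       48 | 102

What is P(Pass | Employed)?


P(Pass | Employed) = 26/(26+26) = 26/52 = 1/2

P(Pass|Employed) = 1/2 ≈ 50.00%


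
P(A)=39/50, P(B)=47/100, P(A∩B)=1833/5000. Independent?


P(A)×P(B) = 1833/5000
P(A∩B) = 1833/5000
Equal ✓ → Independent

Yes, independent


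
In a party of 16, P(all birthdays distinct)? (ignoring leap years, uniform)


P(all different) = Π(365-i)/365 for i=0..15
= (365/365)×(364/365)×...×(350/365)
= 0.716396

P ≈ 0.7164 ≈ 71.64%


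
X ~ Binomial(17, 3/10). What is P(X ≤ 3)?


P(X ≤ 3) = Σ P(X=i) for i=0..3
P(X=0) = 232630513987207/100000000000000000
P(X=1) = 1694879459049651/100000000000000000
P(X=2) = 726376911021279/12500000000000000
P(X=3) = 311304390437691/2500000000000000
Sum = 2019070087871473/10000000000000000

P(X ≤ 3) = 2019070087871473/10000000000000000 ≈ 20.19%


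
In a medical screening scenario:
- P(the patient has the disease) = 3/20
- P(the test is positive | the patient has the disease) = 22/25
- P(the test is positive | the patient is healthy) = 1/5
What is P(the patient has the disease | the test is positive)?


Using Bayes' theorem:
P(A|B) = P(B|A)·P(A) / P(B)

P(the test is positive) = 22/25 × 3/20 + 1/5 × 17/20
= 33/250 + 17/100 = 151/500

P(the patient has the disease|the test is positive) = (33/250) / (151/500) = 66/151

P(the patient has the disease|the test is positive) = 66/151 ≈ 43.71%


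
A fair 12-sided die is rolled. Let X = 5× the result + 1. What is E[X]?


E[die] = (1+12)/2 = 13/2
E[X] = 5×13/2 + 1 = 67/2

E[X] = 67/2


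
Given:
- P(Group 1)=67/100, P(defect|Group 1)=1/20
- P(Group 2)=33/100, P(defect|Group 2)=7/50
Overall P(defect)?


P(B) = Σ P(B|Aᵢ)×P(Aᵢ)
  1/20×67/100 = 67/2000
  7/50×33/100 = 231/5000
Sum = 797/10000

P(defect) = 797/10000 ≈ 7.97%


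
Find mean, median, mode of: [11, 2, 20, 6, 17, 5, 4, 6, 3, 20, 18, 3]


Sorted: [2, 3, 3, 4, 5, 6, 6, 11, 17, 18, 20, 20]
Mean = 115/12
Median = 6
Freq: {11: 1, 2: 1, 20: 2, 6: 2, 17: 1, 5: 1, 4: 1, 3: 2, 18: 1}
Mode: [3, 6, 20]

Mean=115/12, Median=6, Mode=[3, 6, 20]


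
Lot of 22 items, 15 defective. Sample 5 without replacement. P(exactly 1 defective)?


Hypergeometric: C(15,1)×C(7,4)/C(22,5)
= 15×35/26334 = 25/1254

P(X=1) = 25/1254 ≈ 1.99%


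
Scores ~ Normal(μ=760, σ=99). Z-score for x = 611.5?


z = (x - μ)/σ = (611.5 - 760)/99 = -1.5

z = -1.5


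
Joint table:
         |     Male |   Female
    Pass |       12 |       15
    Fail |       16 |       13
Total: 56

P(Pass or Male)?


P(Pass∨Male) = P(Pass) + P(Male) - P(Pass∧Male)
= (27 + 28 - 12)/56 = 43/56

P = 43/56 ≈ 76.79%


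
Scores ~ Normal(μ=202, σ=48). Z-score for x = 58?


z = (x - μ)/σ = (58 - 202)/48 = -3.0

z = -3.0


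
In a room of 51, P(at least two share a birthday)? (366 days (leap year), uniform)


P(all different) = Π(366-i)/366 for i=0..50
= 0.025839
P(match) = 1 - 0.025839 = 0.974161

P ≈ 0.9742 ≈ 97.42%


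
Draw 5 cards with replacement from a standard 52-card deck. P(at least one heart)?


P(not a heart) = 39/52 = 3/4
P(none in 5 draws) = (3/4)^5 = 243/1024
P(≥1 heart) = 1 - 243/1024 = 781/1024

P = 781/1024 ≈ 76.27%


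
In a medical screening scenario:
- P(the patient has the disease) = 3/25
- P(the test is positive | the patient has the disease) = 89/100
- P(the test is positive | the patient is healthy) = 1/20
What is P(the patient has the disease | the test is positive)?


Using Bayes' theorem:
P(A|B) = P(B|A)·P(A) / P(B)

P(the test is positive) = 89/100 × 3/25 + 1/20 × 22/25
= 267/2500 + 11/250 = 377/2500

P(the patient has the disease|the test is positive) = (267/2500) / (377/2500) = 267/377

P(the patient has the disease|the test is positive) = 267/377 ≈ 70.82%


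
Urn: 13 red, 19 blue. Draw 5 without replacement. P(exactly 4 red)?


Hypergeometric: C(13,4)×C(19,1)/C(32,5)
= 715×19/201376 = 13585/201376

P(X=4) = 13585/201376 ≈ 6.75%


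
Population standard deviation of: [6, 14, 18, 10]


Mean = 48/4 = 12
  (6-12)²=36
  (14-12)²=4
  (18-12)²=36
  (10-12)²=4
Σ(x-μ)² = 80
σ² = 80/4 = 20

σ = √(20) ≈ 4.4721


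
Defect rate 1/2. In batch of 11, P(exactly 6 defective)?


Binomial: P(X=6) = C(11,6)×p^6×(1-p)^5
= 462 × 1/64 × 1/32 = 231/1024

P(X=6) = 231/1024 ≈ 22.56%


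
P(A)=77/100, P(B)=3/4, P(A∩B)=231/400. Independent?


P(A)×P(B) = 231/400
P(A∩B) = 231/400
Equal ✓ → Independent

Yes, independent


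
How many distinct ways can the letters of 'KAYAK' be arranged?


Letters: 5, freq: {'K': 2, 'A': 2, 'Y': 1}
5!/(2!×2!×1!) = 120/4 = 30

30


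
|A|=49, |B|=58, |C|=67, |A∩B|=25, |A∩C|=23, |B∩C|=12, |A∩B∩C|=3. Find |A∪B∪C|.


|A∪B∪C| = 49+58+67-25-23-12+3 = 117

|A∪B∪C| = 117


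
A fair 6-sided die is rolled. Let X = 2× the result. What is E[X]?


E[die] = (1+6)/2 = 7/2
E[X] = 2 × 7/2 = 7

E[X] = 7


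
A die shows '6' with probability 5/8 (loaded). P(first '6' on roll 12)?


Geometric: P(X=12) = (1-p)^(k-1)×p = (3/8)^11×5/8 = 885735/68719476736

P(X=12) = 885735/68719476736 ≈ 0.00%


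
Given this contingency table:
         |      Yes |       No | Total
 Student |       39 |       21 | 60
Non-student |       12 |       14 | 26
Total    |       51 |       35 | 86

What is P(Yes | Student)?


P(Yes | Student) = 39/(39+21) = 39/60 = 13/20

P(Yes|Student) = 13/20 ≈ 65.00%


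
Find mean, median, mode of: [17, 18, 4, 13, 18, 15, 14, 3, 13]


Sorted: [3, 4, 13, 13, 14, 15, 17, 18, 18]
Mean = 115/9
Median = 14
Freq: {17: 1, 18: 2, 4: 1, 13: 2, 15: 1, 14: 1, 3: 1}
Mode: [13, 18]

Mean=115/9, Median=14, Mode=[13, 18]
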